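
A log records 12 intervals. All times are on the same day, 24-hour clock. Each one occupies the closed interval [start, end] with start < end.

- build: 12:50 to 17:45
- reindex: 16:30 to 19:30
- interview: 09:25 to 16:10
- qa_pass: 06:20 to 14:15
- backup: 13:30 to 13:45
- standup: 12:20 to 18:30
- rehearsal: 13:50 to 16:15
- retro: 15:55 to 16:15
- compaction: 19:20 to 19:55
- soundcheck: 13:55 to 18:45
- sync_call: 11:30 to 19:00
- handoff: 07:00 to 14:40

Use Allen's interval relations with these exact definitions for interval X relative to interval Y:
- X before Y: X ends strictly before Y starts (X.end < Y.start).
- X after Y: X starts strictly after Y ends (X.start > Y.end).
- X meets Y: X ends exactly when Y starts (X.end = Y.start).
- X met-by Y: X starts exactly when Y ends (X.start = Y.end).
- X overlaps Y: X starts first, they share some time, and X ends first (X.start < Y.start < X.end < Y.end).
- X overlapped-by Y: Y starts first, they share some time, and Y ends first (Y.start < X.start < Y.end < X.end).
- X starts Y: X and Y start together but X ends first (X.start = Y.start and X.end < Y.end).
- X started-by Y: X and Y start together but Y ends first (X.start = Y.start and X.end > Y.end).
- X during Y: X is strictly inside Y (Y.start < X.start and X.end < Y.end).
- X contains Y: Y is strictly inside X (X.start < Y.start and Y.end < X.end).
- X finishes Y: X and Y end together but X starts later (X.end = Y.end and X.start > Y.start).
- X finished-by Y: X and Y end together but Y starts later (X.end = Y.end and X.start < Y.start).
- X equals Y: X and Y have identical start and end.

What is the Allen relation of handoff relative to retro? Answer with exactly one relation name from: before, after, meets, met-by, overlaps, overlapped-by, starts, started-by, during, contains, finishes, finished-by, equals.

handoff = [07:00, 14:40]; retro = [15:55, 16:15].
Compare endpoints: handoff.start < retro.start, handoff.start < retro.end, handoff.end < retro.start, handoff.end < retro.end.
That pattern is 'before'.

before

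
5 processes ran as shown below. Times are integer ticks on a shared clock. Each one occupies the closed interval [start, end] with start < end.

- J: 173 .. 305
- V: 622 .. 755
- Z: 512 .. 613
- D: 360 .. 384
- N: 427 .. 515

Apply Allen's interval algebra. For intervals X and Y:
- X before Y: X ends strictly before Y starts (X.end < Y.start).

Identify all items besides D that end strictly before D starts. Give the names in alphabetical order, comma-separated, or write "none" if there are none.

Target D = [360, 384].
J [173, 305] → before → yes.
N [427, 515] → after → no.
V [622, 755] → after → no.
Z [512, 613] → after → no.
Result: J.

J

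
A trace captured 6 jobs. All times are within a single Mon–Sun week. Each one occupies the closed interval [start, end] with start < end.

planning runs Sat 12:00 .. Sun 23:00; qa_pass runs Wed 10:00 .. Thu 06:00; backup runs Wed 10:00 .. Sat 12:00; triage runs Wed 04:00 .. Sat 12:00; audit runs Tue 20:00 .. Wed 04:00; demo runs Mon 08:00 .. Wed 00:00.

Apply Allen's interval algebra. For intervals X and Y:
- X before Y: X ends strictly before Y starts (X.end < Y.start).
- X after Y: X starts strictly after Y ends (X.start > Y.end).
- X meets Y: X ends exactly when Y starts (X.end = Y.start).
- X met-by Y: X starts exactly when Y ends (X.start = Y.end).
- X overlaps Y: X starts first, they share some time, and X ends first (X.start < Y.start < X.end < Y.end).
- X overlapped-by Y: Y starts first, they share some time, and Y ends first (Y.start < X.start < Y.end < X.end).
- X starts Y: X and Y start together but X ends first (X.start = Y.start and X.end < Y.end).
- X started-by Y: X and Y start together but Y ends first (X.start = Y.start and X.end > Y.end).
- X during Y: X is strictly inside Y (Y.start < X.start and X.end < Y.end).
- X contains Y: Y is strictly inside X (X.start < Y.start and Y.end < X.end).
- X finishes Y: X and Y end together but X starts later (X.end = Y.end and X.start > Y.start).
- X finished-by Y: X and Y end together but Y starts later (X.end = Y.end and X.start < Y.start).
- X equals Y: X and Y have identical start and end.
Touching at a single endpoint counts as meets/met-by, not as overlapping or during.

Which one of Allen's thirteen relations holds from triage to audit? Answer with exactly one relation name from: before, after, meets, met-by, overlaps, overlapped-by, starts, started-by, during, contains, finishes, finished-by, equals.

triage = [Wed 04:00, Sat 12:00]; audit = [Tue 20:00, Wed 04:00].
Compare endpoints: triage.start > audit.start, triage.start = audit.end, triage.end > audit.start, triage.end > audit.end.
That pattern is 'met-by'.

met-by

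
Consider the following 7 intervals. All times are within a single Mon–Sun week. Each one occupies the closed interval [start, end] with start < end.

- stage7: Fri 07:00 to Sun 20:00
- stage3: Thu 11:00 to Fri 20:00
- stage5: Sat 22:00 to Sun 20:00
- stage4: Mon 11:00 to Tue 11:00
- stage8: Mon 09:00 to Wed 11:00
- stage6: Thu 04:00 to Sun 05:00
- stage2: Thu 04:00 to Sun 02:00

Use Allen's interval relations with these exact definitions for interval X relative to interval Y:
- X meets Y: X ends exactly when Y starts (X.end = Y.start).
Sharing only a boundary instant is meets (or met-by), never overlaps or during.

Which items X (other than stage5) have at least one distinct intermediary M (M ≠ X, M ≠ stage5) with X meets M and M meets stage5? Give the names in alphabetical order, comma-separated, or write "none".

Target stage5 = [Sat 22:00, Sun 20:00].
Intermediaries M with M meets stage5: none.
Union: none.

none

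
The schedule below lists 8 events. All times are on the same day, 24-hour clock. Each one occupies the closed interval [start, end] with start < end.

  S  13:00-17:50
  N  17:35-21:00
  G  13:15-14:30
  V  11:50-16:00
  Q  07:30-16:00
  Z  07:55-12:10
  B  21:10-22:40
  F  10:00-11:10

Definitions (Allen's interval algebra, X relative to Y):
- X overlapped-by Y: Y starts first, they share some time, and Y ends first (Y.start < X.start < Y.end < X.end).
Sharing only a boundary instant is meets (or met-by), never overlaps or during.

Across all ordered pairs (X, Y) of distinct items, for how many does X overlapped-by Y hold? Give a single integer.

Checking all 56 ordered pairs for relation 'overlapped-by'; matching pairs in alphabetical order:
(N, S): N overlapped-by S ✓
(S, Q): S overlapped-by Q ✓
(S, V): S overlapped-by V ✓
(V, Z): V overlapped-by Z ✓
Count: 4.

4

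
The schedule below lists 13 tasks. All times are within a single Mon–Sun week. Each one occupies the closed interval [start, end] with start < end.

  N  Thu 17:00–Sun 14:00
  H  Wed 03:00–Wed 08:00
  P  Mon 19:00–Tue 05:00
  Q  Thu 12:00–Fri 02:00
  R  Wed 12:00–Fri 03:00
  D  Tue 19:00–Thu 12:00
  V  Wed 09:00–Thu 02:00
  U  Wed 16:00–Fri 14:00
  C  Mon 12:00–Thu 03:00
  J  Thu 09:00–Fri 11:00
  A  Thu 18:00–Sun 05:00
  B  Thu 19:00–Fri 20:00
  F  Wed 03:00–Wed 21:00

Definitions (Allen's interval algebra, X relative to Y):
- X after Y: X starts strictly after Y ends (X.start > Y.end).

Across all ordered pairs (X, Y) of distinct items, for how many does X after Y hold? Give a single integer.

Checking all 156 ordered pairs for relation 'after'; matching pairs in alphabetical order:
(A, C): A after C ✓
(A, D): A after D ✓
(A, F): A after F ✓
(A, H): A after H ✓
(A, P): A after P ✓
(A, V): A after V ✓
(B, C): B after C ✓
(B, D): B after D ✓
(B, F): B after F ✓
(B, H): B after H ✓
(B, P): B after P ✓
(B, V): B after V ✓
(D, P): D after P ✓
(F, P): F after P ✓
(H, P): H after P ✓
(J, C): J after C ✓
(J, F): J after F ✓
(J, H): J after H ✓
(J, P): J after P ✓
(J, V): J after V ✓
(N, C): N after C ✓
(N, D): N after D ✓
(N, F): N after F ✓
(N, H): N after H ✓
... plus 13 further pairs not listed.
Count: 37.

37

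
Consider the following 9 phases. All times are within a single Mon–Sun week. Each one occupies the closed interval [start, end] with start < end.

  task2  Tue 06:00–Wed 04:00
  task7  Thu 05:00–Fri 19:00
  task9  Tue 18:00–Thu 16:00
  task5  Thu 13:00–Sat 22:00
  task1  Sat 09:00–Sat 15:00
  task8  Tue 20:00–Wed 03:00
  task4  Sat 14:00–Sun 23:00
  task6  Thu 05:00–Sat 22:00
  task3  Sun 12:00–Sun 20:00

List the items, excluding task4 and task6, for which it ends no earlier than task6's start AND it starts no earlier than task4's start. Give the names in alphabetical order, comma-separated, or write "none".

Conditions: its end is no earlier than task6's start (X.end >= Thu 05:00) AND its start is no earlier than task4's start (X.start >= Sat 14:00).
task1: end Sat 15:00 >= Thu 05:00? ✓; start Sat 09:00 >= Sat 14:00? ✗ → no.
task2: end Wed 04:00 >= Thu 05:00? ✗; start Tue 06:00 >= Sat 14:00? ✗ → no.
task3: end Sun 20:00 >= Thu 05:00? ✓; start Sun 12:00 >= Sat 14:00? ✓ → yes.
task5: end Sat 22:00 >= Thu 05:00? ✓; start Thu 13:00 >= Sat 14:00? ✗ → no.
task7: end Fri 19:00 >= Thu 05:00? ✓; start Thu 05:00 >= Sat 14:00? ✗ → no.
task8: end Wed 03:00 >= Thu 05:00? ✗; start Tue 20:00 >= Sat 14:00? ✗ → no.
task9: end Thu 16:00 >= Thu 05:00? ✓; start Tue 18:00 >= Sat 14:00? ✗ → no.
Result: task3.

task3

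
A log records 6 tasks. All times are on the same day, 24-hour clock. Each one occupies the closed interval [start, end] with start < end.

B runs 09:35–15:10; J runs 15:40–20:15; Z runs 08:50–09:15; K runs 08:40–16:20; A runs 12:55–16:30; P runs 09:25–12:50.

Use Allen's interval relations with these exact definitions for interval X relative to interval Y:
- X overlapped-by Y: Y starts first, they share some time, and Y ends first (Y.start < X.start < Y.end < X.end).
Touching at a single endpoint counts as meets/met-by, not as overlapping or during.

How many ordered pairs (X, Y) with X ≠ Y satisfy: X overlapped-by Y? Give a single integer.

Checking all 30 ordered pairs for relation 'overlapped-by'; matching pairs in alphabetical order:
(A, B): A overlapped-by B ✓
(A, K): A overlapped-by K ✓
(B, P): B overlapped-by P ✓
(J, A): J overlapped-by A ✓
(J, K): J overlapped-by K ✓
Count: 5.

5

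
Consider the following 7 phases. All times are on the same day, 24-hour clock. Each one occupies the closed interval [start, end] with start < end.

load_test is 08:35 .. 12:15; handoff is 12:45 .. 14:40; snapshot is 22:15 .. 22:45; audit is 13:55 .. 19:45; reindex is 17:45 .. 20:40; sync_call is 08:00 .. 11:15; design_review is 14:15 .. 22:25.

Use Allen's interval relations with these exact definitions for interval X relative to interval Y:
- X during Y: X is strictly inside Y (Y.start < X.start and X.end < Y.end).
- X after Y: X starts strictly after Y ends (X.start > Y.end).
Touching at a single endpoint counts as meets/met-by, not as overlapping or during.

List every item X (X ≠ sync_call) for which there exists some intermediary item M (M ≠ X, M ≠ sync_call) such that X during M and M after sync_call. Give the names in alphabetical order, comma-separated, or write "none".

reindex

Target sync_call = [08:00, 11:15].
Intermediaries M with M after sync_call: audit, design_review, handoff, reindex, snapshot.
Via audit — items with X during audit: none.
Via design_review — items with X during design_review: reindex.
Via handoff — items with X during handoff: none.
Via reindex — items with X during reindex: none.
Via snapshot — items with X during snapshot: none.
Union: reindex.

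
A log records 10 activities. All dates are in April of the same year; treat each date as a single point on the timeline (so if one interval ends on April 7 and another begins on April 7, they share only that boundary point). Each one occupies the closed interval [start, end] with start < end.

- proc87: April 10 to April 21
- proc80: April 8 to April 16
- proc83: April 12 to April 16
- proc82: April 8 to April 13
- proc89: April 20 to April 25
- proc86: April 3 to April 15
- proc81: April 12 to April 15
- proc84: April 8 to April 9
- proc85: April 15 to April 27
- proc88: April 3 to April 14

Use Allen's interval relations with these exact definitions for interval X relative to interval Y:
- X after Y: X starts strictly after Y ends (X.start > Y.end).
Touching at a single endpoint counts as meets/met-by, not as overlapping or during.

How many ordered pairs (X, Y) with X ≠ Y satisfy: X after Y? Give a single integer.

Checking all 90 ordered pairs for relation 'after'; matching pairs in alphabetical order:
(proc81, proc84): proc81 after proc84 ✓
(proc83, proc84): proc83 after proc84 ✓
(proc85, proc82): proc85 after proc82 ✓
(proc85, proc84): proc85 after proc84 ✓
(proc85, proc88): proc85 after proc88 ✓
(proc87, proc84): proc87 after proc84 ✓
(proc89, proc80): proc89 after proc80 ✓
(proc89, proc81): proc89 after proc81 ✓
(proc89, proc82): proc89 after proc82 ✓
(proc89, proc83): proc89 after proc83 ✓
(proc89, proc84): proc89 after proc84 ✓
(proc89, proc86): proc89 after proc86 ✓
(proc89, proc88): proc89 after proc88 ✓
Count: 13.

13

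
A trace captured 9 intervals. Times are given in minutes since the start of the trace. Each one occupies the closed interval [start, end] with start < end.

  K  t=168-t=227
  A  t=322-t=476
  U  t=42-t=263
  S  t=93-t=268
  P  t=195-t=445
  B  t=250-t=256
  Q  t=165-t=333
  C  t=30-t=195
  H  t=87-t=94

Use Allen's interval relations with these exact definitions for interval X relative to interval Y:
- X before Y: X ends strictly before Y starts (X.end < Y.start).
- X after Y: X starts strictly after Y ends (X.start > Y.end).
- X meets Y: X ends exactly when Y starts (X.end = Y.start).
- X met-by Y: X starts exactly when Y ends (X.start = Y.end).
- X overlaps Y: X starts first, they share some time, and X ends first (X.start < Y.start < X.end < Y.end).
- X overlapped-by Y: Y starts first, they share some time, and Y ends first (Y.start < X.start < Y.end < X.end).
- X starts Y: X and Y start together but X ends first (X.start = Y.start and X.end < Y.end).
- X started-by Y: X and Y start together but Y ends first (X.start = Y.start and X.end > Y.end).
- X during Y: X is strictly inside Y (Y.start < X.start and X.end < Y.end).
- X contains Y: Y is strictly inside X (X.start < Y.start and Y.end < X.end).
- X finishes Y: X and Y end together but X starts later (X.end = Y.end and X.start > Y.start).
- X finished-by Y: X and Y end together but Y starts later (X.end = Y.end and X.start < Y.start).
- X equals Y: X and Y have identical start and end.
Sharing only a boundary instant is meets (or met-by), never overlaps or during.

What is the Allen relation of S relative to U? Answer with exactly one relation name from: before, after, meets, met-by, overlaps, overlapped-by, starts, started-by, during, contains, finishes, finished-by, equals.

S = [t=93, t=268]; U = [t=42, t=263].
Compare endpoints: S.start > U.start, S.start < U.end, S.end > U.start, S.end > U.end.
That pattern is 'overlapped-by'.

overlapped-by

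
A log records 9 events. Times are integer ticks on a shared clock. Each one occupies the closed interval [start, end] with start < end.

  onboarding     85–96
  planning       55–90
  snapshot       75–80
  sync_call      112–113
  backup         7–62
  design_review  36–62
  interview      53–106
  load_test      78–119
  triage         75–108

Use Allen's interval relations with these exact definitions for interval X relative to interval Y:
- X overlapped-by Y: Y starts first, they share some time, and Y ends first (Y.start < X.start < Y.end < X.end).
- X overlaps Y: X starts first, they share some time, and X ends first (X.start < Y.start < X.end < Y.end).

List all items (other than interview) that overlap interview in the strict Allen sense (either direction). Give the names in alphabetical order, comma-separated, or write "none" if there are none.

Target interview = [53, 106].
backup [7, 62] → overlaps → yes.
design_review [36, 62] → overlaps → yes.
load_test [78, 119] → overlapped-by → yes.
onboarding [85, 96] → during → no.
planning [55, 90] → during → no.
snapshot [75, 80] → during → no.
sync_call [112, 113] → after → no.
triage [75, 108] → overlapped-by → yes.
Result: backup, design_review, load_test, triage.

backup, design_review, load_test, triage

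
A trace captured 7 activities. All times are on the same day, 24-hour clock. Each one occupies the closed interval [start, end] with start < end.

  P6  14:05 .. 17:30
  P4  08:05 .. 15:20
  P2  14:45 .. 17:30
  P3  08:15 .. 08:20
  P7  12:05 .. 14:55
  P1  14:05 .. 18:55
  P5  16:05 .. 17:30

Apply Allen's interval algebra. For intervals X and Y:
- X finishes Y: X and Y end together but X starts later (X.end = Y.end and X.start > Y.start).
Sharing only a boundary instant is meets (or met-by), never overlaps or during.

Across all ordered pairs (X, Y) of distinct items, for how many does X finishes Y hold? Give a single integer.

3

Checking all 42 ordered pairs for relation 'finishes'; matching pairs in alphabetical order:
(P2, P6): P2 finishes P6 ✓
(P5, P2): P5 finishes P2 ✓
(P5, P6): P5 finishes P6 ✓
Count: 3.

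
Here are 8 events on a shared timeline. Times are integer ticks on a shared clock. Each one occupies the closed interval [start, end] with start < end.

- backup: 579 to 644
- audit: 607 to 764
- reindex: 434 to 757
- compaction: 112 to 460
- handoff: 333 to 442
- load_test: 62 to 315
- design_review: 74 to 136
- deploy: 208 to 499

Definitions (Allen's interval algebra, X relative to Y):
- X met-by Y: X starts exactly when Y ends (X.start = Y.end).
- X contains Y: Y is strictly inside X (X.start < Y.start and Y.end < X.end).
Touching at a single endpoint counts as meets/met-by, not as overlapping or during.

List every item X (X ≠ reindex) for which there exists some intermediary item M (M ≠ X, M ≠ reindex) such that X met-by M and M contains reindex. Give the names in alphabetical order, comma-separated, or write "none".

none

Target reindex = [434, 757].
Intermediaries M with M contains reindex: none.
Union: none.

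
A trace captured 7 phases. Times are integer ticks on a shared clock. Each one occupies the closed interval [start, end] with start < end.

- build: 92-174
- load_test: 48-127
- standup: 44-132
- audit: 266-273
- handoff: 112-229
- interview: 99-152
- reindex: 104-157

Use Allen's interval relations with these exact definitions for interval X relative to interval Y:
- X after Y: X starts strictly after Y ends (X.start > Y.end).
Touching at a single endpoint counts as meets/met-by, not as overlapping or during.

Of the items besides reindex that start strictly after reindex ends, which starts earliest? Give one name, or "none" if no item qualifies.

Target reindex = [104, 157].
audit [266, 273] → after → candidate.
build [92, 174] → contains → excluded.
handoff [112, 229] → overlapped-by → excluded.
interview [99, 152] → overlaps → excluded.
load_test [48, 127] → overlaps → excluded.
standup [44, 132] → overlaps → excluded.
Among candidates, earliest start is 266 → audit.

audit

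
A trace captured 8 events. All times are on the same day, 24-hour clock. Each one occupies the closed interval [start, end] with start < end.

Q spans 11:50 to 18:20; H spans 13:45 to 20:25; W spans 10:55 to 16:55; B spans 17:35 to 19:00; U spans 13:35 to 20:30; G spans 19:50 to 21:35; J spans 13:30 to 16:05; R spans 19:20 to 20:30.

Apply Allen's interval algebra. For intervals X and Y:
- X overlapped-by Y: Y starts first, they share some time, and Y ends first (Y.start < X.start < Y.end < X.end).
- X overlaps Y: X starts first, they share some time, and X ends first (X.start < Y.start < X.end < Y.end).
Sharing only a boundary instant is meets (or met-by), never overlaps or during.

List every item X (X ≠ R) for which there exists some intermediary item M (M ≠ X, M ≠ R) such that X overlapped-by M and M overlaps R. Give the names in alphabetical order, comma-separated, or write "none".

Target R = [19:20, 20:30].
Intermediaries M with M overlaps R: H.
Via H — items with X overlapped-by H: G.
Union: G.

G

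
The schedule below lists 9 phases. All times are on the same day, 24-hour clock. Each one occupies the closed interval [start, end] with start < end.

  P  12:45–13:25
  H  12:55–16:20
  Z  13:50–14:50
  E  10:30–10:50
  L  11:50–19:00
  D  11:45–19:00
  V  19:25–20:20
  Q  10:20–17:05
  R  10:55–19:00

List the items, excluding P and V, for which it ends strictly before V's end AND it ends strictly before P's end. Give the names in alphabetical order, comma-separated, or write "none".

E

Conditions: its end is strictly before V's end (X.end < 20:20) AND its end is strictly before P's end (X.end < 13:25).
D: end 19:00 < 20:20? ✓; end 19:00 < 13:25? ✗ → no.
E: end 10:50 < 20:20? ✓; end 10:50 < 13:25? ✓ → yes.
H: end 16:20 < 20:20? ✓; end 16:20 < 13:25? ✗ → no.
L: end 19:00 < 20:20? ✓; end 19:00 < 13:25? ✗ → no.
Q: end 17:05 < 20:20? ✓; end 17:05 < 13:25? ✗ → no.
R: end 19:00 < 20:20? ✓; end 19:00 < 13:25? ✗ → no.
Z: end 14:50 < 20:20? ✓; end 14:50 < 13:25? ✗ → no.
Result: E.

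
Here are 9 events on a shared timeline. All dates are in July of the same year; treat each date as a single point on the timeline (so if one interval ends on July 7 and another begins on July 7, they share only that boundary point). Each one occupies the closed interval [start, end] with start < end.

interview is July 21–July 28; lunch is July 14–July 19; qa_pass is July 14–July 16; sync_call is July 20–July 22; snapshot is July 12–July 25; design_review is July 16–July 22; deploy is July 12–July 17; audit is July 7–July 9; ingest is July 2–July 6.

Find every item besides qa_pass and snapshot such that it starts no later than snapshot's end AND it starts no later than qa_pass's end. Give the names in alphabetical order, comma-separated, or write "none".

Conditions: its start is no later than snapshot's end (X.start <= July 25) AND its start is no later than qa_pass's end (X.start <= July 16).
audit: start July 7 <= July 25? ✓; start July 7 <= July 16? ✓ → yes.
deploy: start July 12 <= July 25? ✓; start July 12 <= July 16? ✓ → yes.
design_review: start July 16 <= July 25? ✓; start July 16 <= July 16? ✓ → yes.
ingest: start July 2 <= July 25? ✓; start July 2 <= July 16? ✓ → yes.
interview: start July 21 <= July 25? ✓; start July 21 <= July 16? ✗ → no.
lunch: start July 14 <= July 25? ✓; start July 14 <= July 16? ✓ → yes.
sync_call: start July 20 <= July 25? ✓; start July 20 <= July 16? ✗ → no.
Result: audit, deploy, design_review, ingest, lunch.

audit, deploy, design_review, ingest, lunch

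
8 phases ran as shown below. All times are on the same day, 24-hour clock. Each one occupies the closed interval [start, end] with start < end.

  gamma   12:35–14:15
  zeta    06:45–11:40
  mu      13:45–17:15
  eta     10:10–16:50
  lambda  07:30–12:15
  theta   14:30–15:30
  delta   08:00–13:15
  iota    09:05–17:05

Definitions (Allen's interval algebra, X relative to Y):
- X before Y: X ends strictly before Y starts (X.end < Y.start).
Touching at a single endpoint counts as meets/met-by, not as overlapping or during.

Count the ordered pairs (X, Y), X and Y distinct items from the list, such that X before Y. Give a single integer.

Checking all 56 ordered pairs for relation 'before'; matching pairs in alphabetical order:
(delta, mu): delta before mu ✓
(delta, theta): delta before theta ✓
(gamma, theta): gamma before theta ✓
(lambda, gamma): lambda before gamma ✓
(lambda, mu): lambda before mu ✓
(lambda, theta): lambda before theta ✓
(zeta, gamma): zeta before gamma ✓
(zeta, mu): zeta before mu ✓
(zeta, theta): zeta before theta ✓
Count: 9.

9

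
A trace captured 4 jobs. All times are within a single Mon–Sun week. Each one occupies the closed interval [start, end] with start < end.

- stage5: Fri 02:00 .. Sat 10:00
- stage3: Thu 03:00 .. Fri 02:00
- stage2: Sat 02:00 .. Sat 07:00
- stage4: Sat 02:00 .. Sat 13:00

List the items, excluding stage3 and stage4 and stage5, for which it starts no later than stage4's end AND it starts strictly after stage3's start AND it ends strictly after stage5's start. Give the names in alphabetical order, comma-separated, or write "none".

Conditions: its start is no later than stage4's end (X.start <= Sat 13:00) AND its start is strictly after stage3's start (X.start > Thu 03:00) AND its end is strictly after stage5's start (X.end > Fri 02:00).
stage2: start Sat 02:00 <= Sat 13:00? ✓; start Sat 02:00 > Thu 03:00? ✓; end Sat 07:00 > Fri 02:00? ✓ → yes.
Result: stage2.

stage2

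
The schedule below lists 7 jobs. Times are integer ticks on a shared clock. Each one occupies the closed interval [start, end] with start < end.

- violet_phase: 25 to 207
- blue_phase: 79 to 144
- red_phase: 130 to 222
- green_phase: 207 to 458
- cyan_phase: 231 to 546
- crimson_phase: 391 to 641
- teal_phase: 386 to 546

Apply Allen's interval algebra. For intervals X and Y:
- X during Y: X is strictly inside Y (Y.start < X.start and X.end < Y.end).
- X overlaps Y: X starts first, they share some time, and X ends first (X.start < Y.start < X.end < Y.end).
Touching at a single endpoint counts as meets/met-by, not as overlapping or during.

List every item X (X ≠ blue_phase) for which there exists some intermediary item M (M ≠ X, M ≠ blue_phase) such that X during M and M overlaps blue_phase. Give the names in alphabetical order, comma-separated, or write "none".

none

Target blue_phase = [79, 144].
Intermediaries M with M overlaps blue_phase: none.
Union: none.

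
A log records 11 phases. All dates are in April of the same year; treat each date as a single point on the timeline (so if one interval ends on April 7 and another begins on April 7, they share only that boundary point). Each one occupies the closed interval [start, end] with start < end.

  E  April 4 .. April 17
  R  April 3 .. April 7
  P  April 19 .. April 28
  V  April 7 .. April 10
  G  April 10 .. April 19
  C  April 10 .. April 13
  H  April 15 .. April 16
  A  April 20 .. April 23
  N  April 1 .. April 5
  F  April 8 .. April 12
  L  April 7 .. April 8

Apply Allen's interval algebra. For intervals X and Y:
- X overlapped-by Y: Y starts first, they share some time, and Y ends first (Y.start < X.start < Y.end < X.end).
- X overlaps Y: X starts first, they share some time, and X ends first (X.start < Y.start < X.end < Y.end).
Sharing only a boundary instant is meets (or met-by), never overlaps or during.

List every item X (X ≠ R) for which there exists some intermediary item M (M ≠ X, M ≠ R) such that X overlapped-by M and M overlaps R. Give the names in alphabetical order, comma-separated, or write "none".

E

Target R = [April 3, April 7].
Intermediaries M with M overlaps R: N.
Via N — items with X overlapped-by N: E.
Union: E.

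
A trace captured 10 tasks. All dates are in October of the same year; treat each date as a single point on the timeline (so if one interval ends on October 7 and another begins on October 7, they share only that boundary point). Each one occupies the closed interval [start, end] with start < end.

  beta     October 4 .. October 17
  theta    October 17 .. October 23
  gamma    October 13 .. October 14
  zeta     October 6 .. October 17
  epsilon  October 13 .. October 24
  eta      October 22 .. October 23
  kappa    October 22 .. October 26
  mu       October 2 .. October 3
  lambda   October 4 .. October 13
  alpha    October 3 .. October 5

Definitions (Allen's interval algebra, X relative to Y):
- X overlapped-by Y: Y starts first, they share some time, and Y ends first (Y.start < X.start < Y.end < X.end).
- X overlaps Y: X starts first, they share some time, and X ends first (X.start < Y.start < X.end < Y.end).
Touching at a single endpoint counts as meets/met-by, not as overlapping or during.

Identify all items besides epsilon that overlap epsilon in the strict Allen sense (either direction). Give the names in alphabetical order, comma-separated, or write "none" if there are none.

beta, kappa, zeta

Target epsilon = [October 13, October 24].
alpha [October 3, October 5] → before → no.
beta [October 4, October 17] → overlaps → yes.
eta [October 22, October 23] → during → no.
gamma [October 13, October 14] → starts → no.
kappa [October 22, October 26] → overlapped-by → yes.
lambda [October 4, October 13] → meets → no.
mu [October 2, October 3] → before → no.
theta [October 17, October 23] → during → no.
zeta [October 6, October 17] → overlaps → yes.
Result: beta, kappa, zeta.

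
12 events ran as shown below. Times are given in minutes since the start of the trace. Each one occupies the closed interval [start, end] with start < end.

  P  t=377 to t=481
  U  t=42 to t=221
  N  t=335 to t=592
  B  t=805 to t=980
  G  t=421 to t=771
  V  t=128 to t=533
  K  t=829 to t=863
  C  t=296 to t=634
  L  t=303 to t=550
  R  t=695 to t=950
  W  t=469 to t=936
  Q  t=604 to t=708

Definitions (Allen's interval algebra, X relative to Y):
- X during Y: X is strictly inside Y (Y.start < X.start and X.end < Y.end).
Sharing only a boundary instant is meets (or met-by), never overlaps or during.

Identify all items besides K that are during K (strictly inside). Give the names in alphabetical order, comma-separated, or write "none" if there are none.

Target K = [t=829, t=863].
B [t=805, t=980] → contains → no.
C [t=296, t=634] → before → no.
G [t=421, t=771] → before → no.
L [t=303, t=550] → before → no.
N [t=335, t=592] → before → no.
P [t=377, t=481] → before → no.
Q [t=604, t=708] → before → no.
R [t=695, t=950] → contains → no.
U [t=42, t=221] → before → no.
V [t=128, t=533] → before → no.
W [t=469, t=936] → contains → no.
Result: none.

none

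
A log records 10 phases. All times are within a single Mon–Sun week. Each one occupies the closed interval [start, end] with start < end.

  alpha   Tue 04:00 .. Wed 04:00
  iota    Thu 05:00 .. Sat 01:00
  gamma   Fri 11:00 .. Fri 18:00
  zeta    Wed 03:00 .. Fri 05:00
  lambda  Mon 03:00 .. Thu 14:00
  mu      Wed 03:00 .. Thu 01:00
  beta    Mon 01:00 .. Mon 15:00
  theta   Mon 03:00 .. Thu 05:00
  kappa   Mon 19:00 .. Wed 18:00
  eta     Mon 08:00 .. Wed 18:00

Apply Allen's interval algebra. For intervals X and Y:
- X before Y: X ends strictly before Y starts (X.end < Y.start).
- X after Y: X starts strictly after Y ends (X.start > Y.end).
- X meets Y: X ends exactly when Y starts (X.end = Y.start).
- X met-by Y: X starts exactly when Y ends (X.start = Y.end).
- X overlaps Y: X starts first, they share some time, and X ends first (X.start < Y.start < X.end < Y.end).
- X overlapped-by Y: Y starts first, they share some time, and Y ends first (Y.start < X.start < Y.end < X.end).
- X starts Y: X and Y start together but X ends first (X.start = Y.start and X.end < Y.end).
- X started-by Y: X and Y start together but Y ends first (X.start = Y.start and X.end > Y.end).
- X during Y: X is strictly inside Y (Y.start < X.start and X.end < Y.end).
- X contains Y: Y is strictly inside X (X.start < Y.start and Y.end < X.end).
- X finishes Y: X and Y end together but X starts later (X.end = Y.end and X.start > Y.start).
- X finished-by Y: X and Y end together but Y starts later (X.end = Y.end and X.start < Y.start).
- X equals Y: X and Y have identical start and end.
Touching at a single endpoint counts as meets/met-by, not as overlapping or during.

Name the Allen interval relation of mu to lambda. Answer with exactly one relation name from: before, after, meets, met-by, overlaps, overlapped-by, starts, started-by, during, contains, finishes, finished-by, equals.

during

mu = [Wed 03:00, Thu 01:00]; lambda = [Mon 03:00, Thu 14:00].
Compare endpoints: mu.start > lambda.start, mu.start < lambda.end, mu.end > lambda.start, mu.end < lambda.end.
That pattern is 'during'.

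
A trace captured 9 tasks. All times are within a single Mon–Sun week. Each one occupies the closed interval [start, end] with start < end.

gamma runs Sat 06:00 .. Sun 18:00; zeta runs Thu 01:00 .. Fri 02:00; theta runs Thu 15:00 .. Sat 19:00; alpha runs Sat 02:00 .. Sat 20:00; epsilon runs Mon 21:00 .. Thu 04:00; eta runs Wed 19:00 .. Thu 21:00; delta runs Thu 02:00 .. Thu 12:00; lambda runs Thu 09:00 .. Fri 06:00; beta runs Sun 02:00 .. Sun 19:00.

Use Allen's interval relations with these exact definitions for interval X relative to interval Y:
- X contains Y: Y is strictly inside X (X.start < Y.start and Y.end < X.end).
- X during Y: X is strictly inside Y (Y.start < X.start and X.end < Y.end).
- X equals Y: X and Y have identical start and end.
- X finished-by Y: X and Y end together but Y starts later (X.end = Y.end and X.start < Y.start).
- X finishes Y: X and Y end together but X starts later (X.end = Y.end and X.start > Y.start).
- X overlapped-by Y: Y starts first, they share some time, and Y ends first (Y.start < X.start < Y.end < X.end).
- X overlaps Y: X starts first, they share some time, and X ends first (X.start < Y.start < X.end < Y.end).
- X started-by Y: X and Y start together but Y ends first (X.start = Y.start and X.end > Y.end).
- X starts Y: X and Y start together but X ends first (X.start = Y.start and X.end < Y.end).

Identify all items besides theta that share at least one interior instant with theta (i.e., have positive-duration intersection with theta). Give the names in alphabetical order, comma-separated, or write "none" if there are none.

Target theta = [Thu 15:00, Sat 19:00].
alpha [Sat 02:00, Sat 20:00] → overlapped-by → yes.
beta [Sun 02:00, Sun 19:00] → after → no.
delta [Thu 02:00, Thu 12:00] → before → no.
epsilon [Mon 21:00, Thu 04:00] → before → no.
eta [Wed 19:00, Thu 21:00] → overlaps → yes.
gamma [Sat 06:00, Sun 18:00] → overlapped-by → yes.
lambda [Thu 09:00, Fri 06:00] → overlaps → yes.
zeta [Thu 01:00, Fri 02:00] → overlaps → yes.
Result: alpha, eta, gamma, lambda, zeta.

alpha, eta, gamma, lambda, zeta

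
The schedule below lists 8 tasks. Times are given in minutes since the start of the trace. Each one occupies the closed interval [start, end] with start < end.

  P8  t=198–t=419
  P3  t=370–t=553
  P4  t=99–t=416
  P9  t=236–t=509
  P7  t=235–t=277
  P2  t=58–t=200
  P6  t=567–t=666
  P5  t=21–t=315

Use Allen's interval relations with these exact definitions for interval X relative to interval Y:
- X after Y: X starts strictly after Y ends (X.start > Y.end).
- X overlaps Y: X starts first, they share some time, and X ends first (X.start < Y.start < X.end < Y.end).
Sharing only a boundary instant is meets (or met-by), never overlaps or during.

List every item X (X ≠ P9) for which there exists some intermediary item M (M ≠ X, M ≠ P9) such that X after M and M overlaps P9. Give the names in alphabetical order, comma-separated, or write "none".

P3, P6

Target P9 = [t=236, t=509].
Intermediaries M with M overlaps P9: P4, P5, P7, P8.
Via P4 — items with X after P4: P6.
Via P5 — items with X after P5: P3, P6.
Via P7 — items with X after P7: P3, P6.
Via P8 — items with X after P8: P6.
Union: P3, P6.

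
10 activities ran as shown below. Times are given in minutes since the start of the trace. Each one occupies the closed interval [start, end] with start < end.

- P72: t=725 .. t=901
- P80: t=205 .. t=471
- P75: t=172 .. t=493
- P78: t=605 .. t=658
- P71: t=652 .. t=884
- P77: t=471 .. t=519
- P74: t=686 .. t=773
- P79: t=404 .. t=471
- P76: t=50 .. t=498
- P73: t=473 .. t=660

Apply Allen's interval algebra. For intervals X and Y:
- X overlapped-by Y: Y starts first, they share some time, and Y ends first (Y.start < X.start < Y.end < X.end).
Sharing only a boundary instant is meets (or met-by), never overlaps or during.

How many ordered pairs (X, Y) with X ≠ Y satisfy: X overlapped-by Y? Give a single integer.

9

Checking all 90 ordered pairs for relation 'overlapped-by'; matching pairs in alphabetical order:
(P71, P73): P71 overlapped-by P73 ✓
(P71, P78): P71 overlapped-by P78 ✓
(P72, P71): P72 overlapped-by P71 ✓
(P72, P74): P72 overlapped-by P74 ✓
(P73, P75): P73 overlapped-by P75 ✓
(P73, P76): P73 overlapped-by P76 ✓
(P73, P77): P73 overlapped-by P77 ✓
(P77, P75): P77 overlapped-by P75 ✓
(P77, P76): P77 overlapped-by P76 ✓
Count: 9.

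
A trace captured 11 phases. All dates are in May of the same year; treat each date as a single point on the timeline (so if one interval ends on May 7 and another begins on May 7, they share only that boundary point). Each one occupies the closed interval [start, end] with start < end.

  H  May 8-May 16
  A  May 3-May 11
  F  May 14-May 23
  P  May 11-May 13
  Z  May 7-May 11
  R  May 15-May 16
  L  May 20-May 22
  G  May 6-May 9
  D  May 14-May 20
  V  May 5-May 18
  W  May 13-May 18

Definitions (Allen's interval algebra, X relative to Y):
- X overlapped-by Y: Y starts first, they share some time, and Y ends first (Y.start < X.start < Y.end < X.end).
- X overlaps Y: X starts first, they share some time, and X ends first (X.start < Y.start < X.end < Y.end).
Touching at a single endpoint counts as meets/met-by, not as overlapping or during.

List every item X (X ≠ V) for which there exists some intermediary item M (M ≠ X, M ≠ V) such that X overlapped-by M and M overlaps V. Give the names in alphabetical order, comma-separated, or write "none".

H

Target V = [May 5, May 18].
Intermediaries M with M overlaps V: A.
Via A — items with X overlapped-by A: H.
Union: H.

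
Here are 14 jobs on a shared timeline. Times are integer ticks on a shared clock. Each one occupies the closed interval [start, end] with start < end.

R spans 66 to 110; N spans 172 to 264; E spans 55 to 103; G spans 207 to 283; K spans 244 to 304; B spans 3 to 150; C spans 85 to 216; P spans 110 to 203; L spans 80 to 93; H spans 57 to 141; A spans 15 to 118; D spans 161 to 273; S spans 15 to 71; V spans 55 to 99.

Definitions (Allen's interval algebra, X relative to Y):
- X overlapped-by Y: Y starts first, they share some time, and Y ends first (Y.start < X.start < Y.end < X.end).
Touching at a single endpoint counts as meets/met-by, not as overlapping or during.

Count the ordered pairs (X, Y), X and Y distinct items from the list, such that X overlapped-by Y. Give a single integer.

Checking all 182 ordered pairs for relation 'overlapped-by'; matching pairs in alphabetical order:
(C, A): C overlapped-by A ✓
(C, B): C overlapped-by B ✓
(C, E): C overlapped-by E ✓
(C, H): C overlapped-by H ✓
(C, L): C overlapped-by L ✓
(C, R): C overlapped-by R ✓
(C, V): C overlapped-by V ✓
(D, C): D overlapped-by C ✓
(D, P): D overlapped-by P ✓
(E, S): E overlapped-by S ✓
(G, C): G overlapped-by C ✓
(G, D): G overlapped-by D ✓
(G, N): G overlapped-by N ✓
(H, A): H overlapped-by A ✓
(H, E): H overlapped-by E ✓
(H, S): H overlapped-by S ✓
(H, V): H overlapped-by V ✓
(K, D): K overlapped-by D ✓
(K, G): K overlapped-by G ✓
(K, N): K overlapped-by N ✓
(N, C): N overlapped-by C ✓
(N, P): N overlapped-by P ✓
(P, A): P overlapped-by A ✓
(P, B): P overlapped-by B ✓
... plus 5 further pairs not listed.
Count: 29.

29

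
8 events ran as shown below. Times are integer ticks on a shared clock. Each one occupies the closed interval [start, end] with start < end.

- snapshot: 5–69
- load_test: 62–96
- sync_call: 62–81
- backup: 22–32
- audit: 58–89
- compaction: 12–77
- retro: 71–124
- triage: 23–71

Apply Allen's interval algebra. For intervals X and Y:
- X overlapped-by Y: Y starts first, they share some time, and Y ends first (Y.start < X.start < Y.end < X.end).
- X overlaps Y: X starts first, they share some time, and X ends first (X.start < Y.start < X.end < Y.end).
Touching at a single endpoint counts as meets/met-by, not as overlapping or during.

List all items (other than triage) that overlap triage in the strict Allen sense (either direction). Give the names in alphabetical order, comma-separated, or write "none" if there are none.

audit, backup, load_test, snapshot, sync_call

Target triage = [23, 71].
audit [58, 89] → overlapped-by → yes.
backup [22, 32] → overlaps → yes.
compaction [12, 77] → contains → no.
load_test [62, 96] → overlapped-by → yes.
retro [71, 124] → met-by → no.
snapshot [5, 69] → overlaps → yes.
sync_call [62, 81] → overlapped-by → yes.
Result: audit, backup, load_test, snapshot, sync_call.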